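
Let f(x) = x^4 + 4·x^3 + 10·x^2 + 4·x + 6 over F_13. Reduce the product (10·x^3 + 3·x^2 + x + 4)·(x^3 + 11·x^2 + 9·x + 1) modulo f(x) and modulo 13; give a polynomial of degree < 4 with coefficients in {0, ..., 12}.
a · b ≡ 3·x^3 + 5·x^2 + 8·x (mod f(x))

Multiply as integer polynomials: a · b = 10·x^6 + 113·x^5 + 124·x^4 + 52·x^3 + 56·x^2 + 37·x + 4. Reducing coefficients mod 13: a · b ≡ 10·x^6 + 9·x^5 + 7·x^4 + 4·x^2 + 11·x + 4. Now divide by f(x) = x^4 + 4·x^3 + 10·x^2 + 4·x + 6 in F_13[x], eliminating the leading term at each step:
  leading term 10·x^6: subtract (10·x^2)·f(x) = 10·x^6 + x^5 + 9·x^4 + x^3 + 8·x^2, leaving 8·x^5 + 11·x^4 + 12·x^3 + 9·x^2 + 11·x + 4 (coefficients mod 13)
  leading term 8·x^5: subtract (8·x)·f(x) = 8·x^5 + 6·x^4 + 2·x^3 + 6·x^2 + 9·x, leaving 5·x^4 + 10·x^3 + 3·x^2 + 2·x + 4 (coefficients mod 13)
  leading term 5·x^4: subtract (5)·f(x) = 5·x^4 + 7·x^3 + 11·x^2 + 7·x + 4, leaving 3·x^3 + 5·x^2 + 8·x (coefficients mod 13)
The degree is now < 4, so this is the remainder. Hence a · b ≡ 3·x^3 + 5·x^2 + 8·x in F_13[x]/(f).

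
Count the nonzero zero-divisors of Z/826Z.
In Z/826Z each nonzero element is either a unit (gcd with 826 is 1) or a zero-divisor (gcd > 1). The number of units is φ(826): factorise 826 = 2 · 7 · 59, so φ(826) = (2 − 1) · (7 − 1) · (59 − 1) = 1 · 6 · 58 = 348. The nonzero elements number 826 − 1 = 825. Hence the nonzero zero-divisors number 825 − 348 = 477.

Final answer: Z/826Z has 477 nonzero zero-divisors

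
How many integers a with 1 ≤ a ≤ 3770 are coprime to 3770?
1344

The number of a ∈ {1, ..., 3770} with gcd(a, 3770) = 1 is by definition Euler's totient φ(3770). φ is multiplicative, with φ(p^e) = p^e − p^(e−1). Factorise 3770 = 2 · 5 · 13 · 29. Then
  φ(3770) = (2 − 1) · (5 − 1) · (13 − 1) · (29 − 1) = 1 · 4 · 12 · 28 = 1344.
So there are 1344 such integers.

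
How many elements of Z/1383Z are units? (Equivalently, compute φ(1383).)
An element a ∈ Z/1383Z is a unit iff gcd(a, 1383) = 1, so the number of units is φ(1383). φ is multiplicative, with φ(p^e) = p^e − p^(e−1). Factorise 1383 = 3 · 461. Then
  φ(1383) = (3 − 1) · (461 − 1) = 2 · 460 = 920.

Final answer: Z/1383Z has φ(1383) = 920 units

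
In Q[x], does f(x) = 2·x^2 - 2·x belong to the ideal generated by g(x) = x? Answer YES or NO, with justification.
YES

In Q[x] the ideal (g) consists of all multiples of g, so f ∈ (g) iff g | f, i.e. iff the remainder of f on division by g is 0. Divide f by g (g is monic, so eliminate the leading term of the running remainder at each step):
  leading term 2·x^2: subtract (2·x)·g(x) = 2·x^2, leaving -2·x
  leading term -2·x: subtract (-2)·g(x) = -2·x, leaving 0
The remainder is 0, so f(x) = g(x) · h(x) with h(x) = 2·x - 2. Hence g | f, i.e. f ∈ (g).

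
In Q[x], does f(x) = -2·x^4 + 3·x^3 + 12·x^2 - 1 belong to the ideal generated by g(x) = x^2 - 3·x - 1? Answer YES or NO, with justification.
YES

In Q[x] the ideal (g) consists of all multiples of g, so f ∈ (g) iff g | f, i.e. iff the remainder of f on division by g is 0. Divide f by g (g is monic, so eliminate the leading term of the running remainder at each step):
  leading term -2·x^4: subtract (-2·x^2)·g(x) = -2·x^4 + 6·x^3 + 2·x^2, leaving -3·x^3 + 10·x^2 - 1
  leading term -3·x^3: subtract (-3·x)·g(x) = -3·x^3 + 9·x^2 + 3·x, leaving x^2 - 3·x - 1
  leading term x^2: subtract (1)·g(x) = x^2 - 3·x - 1, leaving 0
The remainder is 0, so f(x) = g(x) · h(x) with h(x) = -2·x^2 - 3·x + 1. Hence g | f, i.e. f ∈ (g).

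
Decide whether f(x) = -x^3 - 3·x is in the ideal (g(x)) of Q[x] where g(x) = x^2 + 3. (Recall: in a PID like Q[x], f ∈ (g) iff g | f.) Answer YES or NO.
In Q[x] the ideal (g) consists of all multiples of g, so f ∈ (g) iff g | f, i.e. iff the remainder of f on division by g is 0. Divide f by g (g is monic, so eliminate the leading term of the running remainder at each step):
  leading term -x^3: subtract (-x)·g(x) = -x^3 - 3·x, leaving 0
The remainder is 0, so f(x) = g(x) · h(x) with h(x) = -x. Hence g | f, i.e. f ∈ (g).

Final answer: YES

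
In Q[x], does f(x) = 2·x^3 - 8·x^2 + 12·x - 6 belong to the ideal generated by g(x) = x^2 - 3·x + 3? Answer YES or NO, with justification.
In Q[x] the ideal (g) consists of all multiples of g, so f ∈ (g) iff g | f, i.e. iff the remainder of f on division by g is 0. Divide f by g (g is monic, so eliminate the leading term of the running remainder at each step):
  leading term 2·x^3: subtract (2·x)·g(x) = 2·x^3 - 6·x^2 + 6·x, leaving -2·x^2 + 6·x - 6
  leading term -2·x^2: subtract (-2)·g(x) = -2·x^2 + 6·x - 6, leaving 0
The remainder is 0, so f(x) = g(x) · h(x) with h(x) = 2·x - 2. Hence g | f, i.e. f ∈ (g).

Final answer: YES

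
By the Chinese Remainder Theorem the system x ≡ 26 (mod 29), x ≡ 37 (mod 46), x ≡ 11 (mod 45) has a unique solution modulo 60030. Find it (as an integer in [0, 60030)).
x ≡ 52661 (mod 60030); the representative in [0, 60030) is 52661

The moduli 29, 46, 45 are pairwise coprime, so by the CRT there is a unique solution mod 29·46·45 = 60030.
Solve by successive substitution. Start with x ≡ 26 (mod 29).
  Combine with x ≡ 37 (mod 46): write x = 26 + 29·t and require 26 + 29·t ≡ 37 (mod 46), i.e. 29·t ≡ 37 − 26 ≡ 11 (mod 46). Since 29^(−1) ≡ 27 (mod 46), t ≡ 27·11 ≡ 21 (mod 46). So x ≡ 26 + 29·21 = 635 (mod 1334).
  Combine with x ≡ 11 (mod 45): write x = 635 + 1334·t and require 635 + 1334·t ≡ 11 (mod 45), i.e. 1334·t ≡ 11 − 635 ≡ 6 (mod 45). Since 1334^(−1) ≡ 14 (mod 45) (1334 ≡ 29 (mod 45)), t ≡ 14·6 ≡ 39 (mod 45). So x ≡ 635 + 1334·39 = 52661 (mod 60030).
Unique solution in [0, 60030): x = 52661.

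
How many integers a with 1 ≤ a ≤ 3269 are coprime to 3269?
The number of a ∈ {1, ..., 3269} with gcd(a, 3269) = 1 is by definition Euler's totient φ(3269). φ is multiplicative, with φ(p^e) = p^e − p^(e−1). Factorise 3269 = 7 · 467. Then
  φ(3269) = (7 − 1) · (467 − 1) = 6 · 466 = 2796.
So there are 2796 such integers.

Final answer: 2796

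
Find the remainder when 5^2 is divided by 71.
Use repeated squaring. Binary(2) = 10. Walk through the bits of the exponent 2 left-to-right: at each bit after the leading one, square the running value, then multiply by 5 if the bit is 1 (always reducing mod 71):
  bit 1 = 1 (leading): start with 5.
  bit 2 = 0: square 5^2 = 25 (mod 71).
Final value: 5^2 ≡ 25 (mod 71).

Final answer: 25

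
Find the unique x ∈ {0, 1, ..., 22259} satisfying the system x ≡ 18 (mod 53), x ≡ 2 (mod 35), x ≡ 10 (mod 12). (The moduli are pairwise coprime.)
x ≡ 13162 (mod 22260); the representative in [0, 22260) is 13162

The moduli 53, 35, 12 are pairwise coprime, so by the CRT there is a unique solution mod 53·35·12 = 22260.
Solve by successive substitution. Start with x ≡ 18 (mod 53).
  Combine with x ≡ 2 (mod 35): write x = 18 + 53·t and require 18 + 53·t ≡ 2 (mod 35), i.e. 53·t ≡ 2 − 18 ≡ 19 (mod 35). Since 53^(−1) ≡ 2 (mod 35) (53 ≡ 18 (mod 35)), t ≡ 2·19 ≡ 3 (mod 35). So x ≡ 18 + 53·3 = 177 (mod 1855).
  Combine with x ≡ 10 (mod 12): write x = 177 + 1855·t and require 177 + 1855·t ≡ 10 (mod 12), i.e. 1855·t ≡ 10 − 177 ≡ 1 (mod 12). Since 1855^(−1) ≡ 7 (mod 12) (1855 ≡ 7 (mod 12)), t ≡ 7·1 ≡ 7 (mod 12). So x ≡ 177 + 1855·7 = 13162 (mod 22260).
Unique solution in [0, 22260): x = 13162.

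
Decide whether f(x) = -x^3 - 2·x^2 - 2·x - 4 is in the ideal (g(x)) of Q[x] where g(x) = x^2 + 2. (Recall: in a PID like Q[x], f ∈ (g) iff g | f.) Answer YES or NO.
In Q[x] the ideal (g) consists of all multiples of g, so f ∈ (g) iff g | f, i.e. iff the remainder of f on division by g is 0. Divide f by g (g is monic, so eliminate the leading term of the running remainder at each step):
  leading term -x^3: subtract (-x)·g(x) = -x^3 - 2·x, leaving -2·x^2 - 4
  leading term -2·x^2: subtract (-2)·g(x) = -2·x^2 - 4, leaving 0
The remainder is 0, so f(x) = g(x) · h(x) with h(x) = -x - 2. Hence g | f, i.e. f ∈ (g).

Final answer: YES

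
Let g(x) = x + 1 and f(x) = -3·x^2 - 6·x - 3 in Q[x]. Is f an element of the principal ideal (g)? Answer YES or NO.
YES

In Q[x] the ideal (g) consists of all multiples of g, so f ∈ (g) iff g | f, i.e. iff the remainder of f on division by g is 0. Divide f by g (g is monic, so eliminate the leading term of the running remainder at each step):
  leading term -3·x^2: subtract (-3·x)·g(x) = -3·x^2 - 3·x, leaving -3·x - 3
  leading term -3·x: subtract (-3)·g(x) = -3·x - 3, leaving 0
The remainder is 0, so f(x) = g(x) · h(x) with h(x) = -3·x - 3. Hence g | f, i.e. f ∈ (g).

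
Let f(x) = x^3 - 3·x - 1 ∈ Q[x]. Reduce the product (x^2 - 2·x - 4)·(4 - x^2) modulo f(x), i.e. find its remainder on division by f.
First multiply in Q[x] without reducing: a · b = -x^4 + 2·x^3 + 8·x^2 - 8·x - 16. Now divide by f(x) = x^3 - 3·x - 1, eliminating the leading term at each step:
  leading term -x^4: subtract (-x)·f(x) = -x^4 + 3·x^2 + x, leaving 2·x^3 + 5·x^2 - 9·x - 16
  leading term 2·x^3: subtract (2)·f(x) = 2·x^3 - 6·x - 2, leaving 5·x^2 - 3·x - 14
The degree is now < 3, so this is the remainder. Hence a · b ≡ 5·x^2 - 3·x - 14 in Q[x]/(f).

Final answer: a · b ≡ 5·x^2 - 3·x - 14 (mod f(x))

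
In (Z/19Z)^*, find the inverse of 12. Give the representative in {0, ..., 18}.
Apply the extended Euclidean algorithm to (19, 12), tracking rows (r, s, t) with s·19 + t·12 = r. Each division r_prev = q·r_cur + r_new produces the new row as (previous row) − q·(current row):
  row A: (19, 1, 0)   [1·19 + 0·12 = 19]
  row B: (12, 0, 1)   [0·19 + 1·12 = 12]
  19 = 1·12 + 7   → row C = row A − 1·row B = (7, 1, −1)   [check: 1·19 − 1·12 = 7]
  12 = 1·7 + 5   → row D = row B − 1·row C = (5, −1, 2)   [check: −1·19 + 2·12 = 5]
  7 = 1·5 + 2   → row E = row C − 1·row D = (2, 2, −3)   [check: 2·19 − 3·12 = 2]
  5 = 2·2 + 1   → row F = row D − 2·row E = (1, −5, 8)   [check: −5·19 + 8·12 = 1]
  2 = 2·1 + 0   → remainder 0, stop. gcd = 1 (last nonzero row F).
The gcd is 1, so 12 is invertible mod 19. The last nonzero row gives −5·19 + 8·12 = 1, so t = 8. So 12^(−1) ≡ 8 (mod 19). Verify: 12 · 8 = 96 ≡ 1 (mod 19). ✓

Final answer: 12^(−1) ≡ 8 (mod 19)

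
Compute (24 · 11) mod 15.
9

Reduce the factors first: 24 ≡ 9 (mod 15), so 24 · 11 ≡ 9 · 11 (mod 15). 9 · 11 = 99. Dividing by 15: 99 = 6·15 + 9. So (24 · 11) mod 15 = 9.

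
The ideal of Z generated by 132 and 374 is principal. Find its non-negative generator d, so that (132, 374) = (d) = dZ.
(132, 374) = (22); d = 22

In the PID Z, (a, b) is generated by gcd(a, b). Compute gcd(374, 132) with the extended Euclidean algorithm, tracking rows (r, s, t) with s·374 + t·132 = r:
  row A: (374, 1, 0)   [1·374 + 0·132 = 374]
  row B: (132, 0, 1)   [0·374 + 1·132 = 132]
  374 = 2·132 + 110   → row C = row A − 2·row B = (110, 1, −2)   [check: 1·374 − 2·132 = 110]
  132 = 1·110 + 22   → row D = row B − 1·row C = (22, −1, 3)   [check: −1·374 + 3·132 = 22]
  110 = 5·22 + 0   → remainder 0, stop. gcd = 22 (last nonzero row D).
So gcd(132, 374) = 22, with Bézout identity −1·374 + 3·132 = 22. Containment (⊇): the Bézout identity exhibits 22 as an element of (132, 374), giving (22) ⊆ (132, 374). Containment (⊆): since 22 | 132 and 22 | 374 (132 = 22·6, 374 = 22·17), every Z-linear combination of 132 and 374 is divisible by 22, so (132, 374) ⊆ (22). Therefore (132, 374) = (22), d = 22.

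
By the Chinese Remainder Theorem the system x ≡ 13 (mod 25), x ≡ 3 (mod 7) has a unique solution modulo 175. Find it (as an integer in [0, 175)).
x ≡ 38 (mod 175); the representative in [0, 175) is 38

The moduli 25, 7 are pairwise coprime, so by the CRT there is a unique solution mod 25·7 = 175.
Solve by successive substitution. Start with x ≡ 13 (mod 25).
  Combine with x ≡ 3 (mod 7): write x = 13 + 25·t and require 13 + 25·t ≡ 3 (mod 7), i.e. 25·t ≡ 3 − 13 ≡ 4 (mod 7). Since 25^(−1) ≡ 2 (mod 7) (25 ≡ 4 (mod 7)), t ≡ 2·4 ≡ 1 (mod 7). So x ≡ 13 + 25·1 = 38 (mod 175).
Unique solution in [0, 175): x = 38.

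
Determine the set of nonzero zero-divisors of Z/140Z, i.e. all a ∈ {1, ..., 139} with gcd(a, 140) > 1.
nonzero zero-divisors of Z/140Z = {2, 4, 5, 6, 7, 8, 10, 12, 14, 15, 16, 18, 20, 21, 22, 24, 25, 26, 28, 30, 32, 34, 35, 36, 38, 40, 42, 44, 45, 46, 48, 49, 50, 52, 54, 55, 56, 58, 60, 62, 63, 64, 65, 66, 68, 70, 72, 74, 75, 76, 77, 78, 80, 82, 84, 85, 86, 88, 90, 91, 92, 94, 95, 96, 98, 100, 102, 104, 105, 106, 108, 110, 112, 114, 115, 116, 118, 119, 120, 122, 124, 125, 126, 128, 130, 132, 133, 134, 135, 136, 138}

An element a ∈ Z/140Z (with a ≠ 0) is a zero-divisor iff gcd(a, 140) > 1 (because a is a unit precisely when gcd(a, n) = 1, and in Z/nZ every nonzero, non-unit element is a zero-divisor). Scan a = 1, ..., 139 and keep those with gcd(a, 140) > 1:
  gcd(2, 140) = 2, gcd(4, 140) = 4, gcd(5, 140) = 5, gcd(6, 140) = 2, gcd(7, 140) = 7, gcd(8, 140) = 4, gcd(10, 140) = 10, gcd(12, 140) = 4, gcd(14, 140) = 14, gcd(15, 140) = 5, gcd(16, 140) = 4, gcd(18, 140) = 2, gcd(20, 140) = 20, gcd(21, 140) = 7, gcd(22, 140) = 2, gcd(24, 140) = 4, gcd(25, 140) = 5, gcd(26, 140) = 2, gcd(28, 140) = 28, gcd(30, 140) = 10, gcd(32, 140) = 4, gcd(34, 140) = 2, gcd(35, 140) = 35, gcd(36, 140) = 4, gcd(38, 140) = 2, gcd(40, 140) = 20, gcd(42, 140) = 14, gcd(44, 140) = 4, gcd(45, 140) = 5, gcd(46, 140) = 2, gcd(48, 140) = 4, gcd(49, 140) = 7, gcd(50, 140) = 10, gcd(52, 140) = 4, gcd(54, 140) = 2, gcd(55, 140) = 5, gcd(56, 140) = 28, gcd(58, 140) = 2, gcd(60, 140) = 20, gcd(62, 140) = 2, gcd(63, 140) = 7, gcd(64, 140) = 4, gcd(65, 140) = 5, gcd(66, 140) = 2, gcd(68, 140) = 4, gcd(70, 140) = 70, gcd(72, 140) = 4, gcd(74, 140) = 2, gcd(75, 140) = 5, gcd(76, 140) = 4, gcd(77, 140) = 7, gcd(78, 140) = 2, gcd(80, 140) = 20, gcd(82, 140) = 2, gcd(84, 140) = 28, gcd(85, 140) = 5, gcd(86, 140) = 2, gcd(88, 140) = 4, gcd(90, 140) = 10, gcd(91, 140) = 7, gcd(92, 140) = 4, gcd(94, 140) = 2, gcd(95, 140) = 5, gcd(96, 140) = 4, gcd(98, 140) = 14, gcd(100, 140) = 20, gcd(102, 140) = 2, gcd(104, 140) = 4, gcd(105, 140) = 35, gcd(106, 140) = 2, gcd(108, 140) = 4, gcd(110, 140) = 10, gcd(112, 140) = 28, gcd(114, 140) = 2, gcd(115, 140) = 5, gcd(116, 140) = 4, gcd(118, 140) = 2, gcd(119, 140) = 7, gcd(120, 140) = 20, gcd(122, 140) = 2, gcd(124, 140) = 4, gcd(125, 140) = 5, gcd(126, 140) = 14, gcd(128, 140) = 4, gcd(130, 140) = 10, gcd(132, 140) = 4, gcd(133, 140) = 7, gcd(134, 140) = 2, gcd(135, 140) = 5, gcd(136, 140) = 4, gcd(138, 140) = 2.
All other a ∈ {1, ..., 139} have gcd(a, 140) = 1 and are units. So the nonzero zero-divisors are exactly the 91 values of a appearing in this scan.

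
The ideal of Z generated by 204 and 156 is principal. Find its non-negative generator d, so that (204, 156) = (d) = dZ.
In the PID Z, (a, b) is generated by gcd(a, b). Compute gcd(204, 156) with the extended Euclidean algorithm, tracking rows (r, s, t) with s·204 + t·156 = r:
  row A: (204, 1, 0)   [1·204 + 0·156 = 204]
  row B: (156, 0, 1)   [0·204 + 1·156 = 156]
  204 = 1·156 + 48   → row C = row A − 1·row B = (48, 1, −1)   [check: 1·204 − 1·156 = 48]
  156 = 3·48 + 12   → row D = row B − 3·row C = (12, −3, 4)   [check: −3·204 + 4·156 = 12]
  48 = 4·12 + 0   → remainder 0, stop. gcd = 12 (last nonzero row D).
So gcd(204, 156) = 12, with Bézout identity −3·204 + 4·156 = 12. Containment (⊇): the Bézout identity exhibits 12 as an element of (204, 156), giving (12) ⊆ (204, 156). Containment (⊆): since 12 | 204 and 12 | 156 (204 = 12·17, 156 = 12·13), every Z-linear combination of 204 and 156 is divisible by 12, so (204, 156) ⊆ (12). Therefore (204, 156) = (12), d = 12.

Final answer: (204, 156) = (12); d = 12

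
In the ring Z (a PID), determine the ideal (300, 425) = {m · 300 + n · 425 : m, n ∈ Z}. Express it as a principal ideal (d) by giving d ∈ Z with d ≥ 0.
(300, 425) = (25); d = 25

In the PID Z, (a, b) is generated by gcd(a, b). Compute gcd(425, 300) with the extended Euclidean algorithm, tracking rows (r, s, t) with s·425 + t·300 = r:
  row A: (425, 1, 0)   [1·425 + 0·300 = 425]
  row B: (300, 0, 1)   [0·425 + 1·300 = 300]
  425 = 1·300 + 125   → row C = row A − 1·row B = (125, 1, −1)   [check: 1·425 − 1·300 = 125]
  300 = 2·125 + 50   → row D = row B − 2·row C = (50, −2, 3)   [check: −2·425 + 3·300 = 50]
  125 = 2·50 + 25   → row E = row C − 2·row D = (25, 5, −7)   [check: 5·425 − 7·300 = 25]
  50 = 2·25 + 0   → remainder 0, stop. gcd = 25 (last nonzero row E).
So gcd(300, 425) = 25, with Bézout identity 5·425 − 7·300 = 25. Containment (⊇): the Bézout identity exhibits 25 as an element of (300, 425), giving (25) ⊆ (300, 425). Containment (⊆): since 25 | 300 and 25 | 425 (300 = 25·12, 425 = 25·17), every Z-linear combination of 300 and 425 is divisible by 25, so (300, 425) ⊆ (25). Therefore (300, 425) = (25), d = 25.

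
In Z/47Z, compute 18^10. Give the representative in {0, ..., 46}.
Use repeated squaring. Binary(10) = 1010. Walk through the bits of the exponent 10 left-to-right: at each bit after the leading one, square the running value, then multiply by 18 if the bit is 1 (always reducing mod 47):
  bit 1 = 1 (leading): start with 18.
  bit 2 = 0: square 18^2 = 324 ≡ 42 (mod 47).
  bit 3 = 1: square 42^2 = 1764 ≡ 25; bit is 1, so multiply 25·18 = 450 ≡ 27 (mod 47).
  bit 4 = 0: square 27^2 = 729 ≡ 24 (mod 47).
Final value: 18^10 ≡ 24 (mod 47).

Final answer: 24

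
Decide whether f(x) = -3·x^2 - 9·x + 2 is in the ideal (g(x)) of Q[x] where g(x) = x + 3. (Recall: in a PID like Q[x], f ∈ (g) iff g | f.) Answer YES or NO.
In Q[x] the ideal (g) consists of all multiples of g, so f ∈ (g) iff g | f, i.e. iff the remainder of f on division by g is 0. Divide f by g (g is monic, so eliminate the leading term of the running remainder at each step):
  leading term -3·x^2: subtract (-3·x)·g(x) = -3·x^2 - 9·x, leaving 2
The remainder r(x) = 2 ≠ 0 (and deg r < deg g), so g ∤ f, i.e. f ∉ (g).

Final answer: NO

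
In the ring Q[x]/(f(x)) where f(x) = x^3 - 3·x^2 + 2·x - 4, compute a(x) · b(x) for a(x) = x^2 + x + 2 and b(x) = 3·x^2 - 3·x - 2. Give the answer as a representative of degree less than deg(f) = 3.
a · b ≡ 22·x^2 - 14·x + 32 (mod f(x))

First multiply in Q[x] without reducing: a · b = 3·x^4 + x^2 - 8·x - 4. Now divide by f(x) = x^3 - 3·x^2 + 2·x - 4, eliminating the leading term at each step:
  leading term 3·x^4: subtract (3·x)·f(x) = 3·x^4 - 9·x^3 + 6·x^2 - 12·x, leaving 9·x^3 - 5·x^2 + 4·x - 4
  leading term 9·x^3: subtract (9)·f(x) = 9·x^3 - 27·x^2 + 18·x - 36, leaving 22·x^2 - 14·x + 32
The degree is now < 3, so this is the remainder. Hence a · b ≡ 22·x^2 - 14·x + 32 in Q[x]/(f).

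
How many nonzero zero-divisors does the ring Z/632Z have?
In Z/632Z each nonzero element is either a unit (gcd with 632 is 1) or a zero-divisor (gcd > 1). The number of units is φ(632): factorise 632 = 2^3 · 79, so φ(632) = (2^3 − 2^2) · (79 − 1) = 4 · 78 = 312. The nonzero elements number 632 − 1 = 631. Hence the nonzero zero-divisors number 631 − 312 = 319.

Final answer: Z/632Z has 319 nonzero zero-divisors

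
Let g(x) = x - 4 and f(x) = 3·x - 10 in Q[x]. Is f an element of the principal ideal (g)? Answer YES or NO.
NO

In Q[x] the ideal (g) consists of all multiples of g, so f ∈ (g) iff g | f, i.e. iff the remainder of f on division by g is 0. Divide f by g (g is monic, so eliminate the leading term of the running remainder at each step):
  leading term 3·x: subtract (3)·g(x) = 3·x - 12, leaving 2
The remainder r(x) = 2 ≠ 0 (and deg r < deg g), so g ∤ f, i.e. f ∉ (g).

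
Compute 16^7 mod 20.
Use repeated squaring. Binary(7) = 111. Walk through the bits of the exponent 7 left-to-right: at each bit after the leading one, square the running value, then multiply by 16 if the bit is 1 (always reducing mod 20):
  bit 1 = 1 (leading): start with 16.
  bit 2 = 1: square 16^2 = 256 ≡ 16; bit is 1, so multiply 16·16 = 256 ≡ 16 (mod 20).
  bit 3 = 1: square 16^2 = 256 ≡ 16; bit is 1, so multiply 16·16 = 256 ≡ 16 (mod 20).
Final value: 16^7 ≡ 16 (mod 20).

Final answer: 16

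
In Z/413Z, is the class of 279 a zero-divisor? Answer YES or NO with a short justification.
gcd(279, 413) = 1, so 279 is a unit in Z/413Z (it has a multiplicative inverse). A unit cannot be a zero-divisor: if 279·b ≡ 0 then multiplying both sides by 279^(−1) gives b ≡ 0. So 279 is not a zero-divisor.

Final answer: NO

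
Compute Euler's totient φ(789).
φ(789) = 524

φ is multiplicative, with φ(p^e) = p^e − p^(e−1). Factorise 789 = 3 · 263. Then
  φ(789) = (3 − 1) · (263 − 1) = 2 · 262 = 524.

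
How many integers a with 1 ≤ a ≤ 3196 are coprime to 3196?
1472

The number of a ∈ {1, ..., 3196} with gcd(a, 3196) = 1 is by definition Euler's totient φ(3196). φ is multiplicative, with φ(p^e) = p^e − p^(e−1). Factorise 3196 = 2^2 · 17 · 47. Then
  φ(3196) = (2^2 − 2^1) · (17 − 1) · (47 − 1) = 2 · 16 · 46 = 1472.
So there are 1472 such integers.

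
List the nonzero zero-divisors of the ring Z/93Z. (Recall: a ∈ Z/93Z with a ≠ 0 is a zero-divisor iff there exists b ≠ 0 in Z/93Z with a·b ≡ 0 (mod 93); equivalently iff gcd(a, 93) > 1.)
nonzero zero-divisors of Z/93Z = {3, 6, 9, 12, 15, 18, 21, 24, 27, 30, 31, 33, 36, 39, 42, 45, 48, 51, 54, 57, 60, 62, 63, 66, 69, 72, 75, 78, 81, 84, 87, 90}

An element a ∈ Z/93Z (with a ≠ 0) is a zero-divisor iff gcd(a, 93) > 1 (because a is a unit precisely when gcd(a, n) = 1, and in Z/nZ every nonzero, non-unit element is a zero-divisor). Scan a = 1, ..., 92 and keep those with gcd(a, 93) > 1:
  gcd(3, 93) = 3, gcd(6, 93) = 3, gcd(9, 93) = 3, gcd(12, 93) = 3, gcd(15, 93) = 3, gcd(18, 93) = 3, gcd(21, 93) = 3, gcd(24, 93) = 3, gcd(27, 93) = 3, gcd(30, 93) = 3, gcd(31, 93) = 31, gcd(33, 93) = 3, gcd(36, 93) = 3, gcd(39, 93) = 3, gcd(42, 93) = 3, gcd(45, 93) = 3, gcd(48, 93) = 3, gcd(51, 93) = 3, gcd(54, 93) = 3, gcd(57, 93) = 3, gcd(60, 93) = 3, gcd(62, 93) = 31, gcd(63, 93) = 3, gcd(66, 93) = 3, gcd(69, 93) = 3, gcd(72, 93) = 3, gcd(75, 93) = 3, gcd(78, 93) = 3, gcd(81, 93) = 3, gcd(84, 93) = 3, gcd(87, 93) = 3, gcd(90, 93) = 3.
All other a ∈ {1, ..., 92} have gcd(a, 93) = 1 and are units. So the nonzero zero-divisors are exactly the 32 values of a appearing in this scan.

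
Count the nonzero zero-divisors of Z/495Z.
In Z/495Z each nonzero element is either a unit (gcd with 495 is 1) or a zero-divisor (gcd > 1). The number of units is φ(495): factorise 495 = 3^2 · 5 · 11, so φ(495) = (3^2 − 3^1) · (5 − 1) · (11 − 1) = 6 · 4 · 10 = 240. The nonzero elements number 495 − 1 = 494. Hence the nonzero zero-divisors number 494 − 240 = 254.

Final answer: Z/495Z has 254 nonzero zero-divisors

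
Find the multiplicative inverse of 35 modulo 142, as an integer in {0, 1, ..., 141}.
35^(−1) ≡ 69 (mod 142)

Apply the extended Euclidean algorithm to (142, 35), tracking rows (r, s, t) with s·142 + t·35 = r. Each division r_prev = q·r_cur + r_new produces the new row as (previous row) − q·(current row):
  row A: (142, 1, 0)   [1·142 + 0·35 = 142]
  row B: (35, 0, 1)   [0·142 + 1·35 = 35]
  142 = 4·35 + 2   → row C = row A − 4·row B = (2, 1, −4)   [check: 1·142 − 4·35 = 2]
  35 = 17·2 + 1   → row D = row B − 17·row C = (1, −17, 69)   [check: −17·142 + 69·35 = 1]
  2 = 2·1 + 0   → remainder 0, stop. gcd = 1 (last nonzero row D).
The gcd is 1, so 35 is invertible mod 142. The last nonzero row gives −17·142 + 69·35 = 1, so t = 69. So 35^(−1) ≡ 69 (mod 142). Verify: 35 · 69 = 2415 ≡ 1 (mod 142). ✓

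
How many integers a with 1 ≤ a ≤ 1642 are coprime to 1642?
The number of a ∈ {1, ..., 1642} with gcd(a, 1642) = 1 is by definition Euler's totient φ(1642). φ is multiplicative, with φ(p^e) = p^e − p^(e−1). Factorise 1642 = 2 · 821. Then
  φ(1642) = (2 − 1) · (821 − 1) = 1 · 820 = 820.
So there are 820 such integers.

Final answer: 820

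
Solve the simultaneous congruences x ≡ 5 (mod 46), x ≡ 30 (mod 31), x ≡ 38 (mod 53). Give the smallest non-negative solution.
x ≡ 27651 (mod 75578); the representative in [0, 75578) is 27651

The moduli 46, 31, 53 are pairwise coprime, so by the CRT there is a unique solution mod 46·31·53 = 75578.
Solve by successive substitution. Start with x ≡ 5 (mod 46).
  Combine with x ≡ 30 (mod 31): write x = 5 + 46·t and require 5 + 46·t ≡ 30 (mod 31), i.e. 46·t ≡ 30 − 5 ≡ 25 (mod 31). Since 46^(−1) ≡ 29 (mod 31) (46 ≡ 15 (mod 31)), t ≡ 29·25 ≡ 12 (mod 31). So x ≡ 5 + 46·12 = 557 (mod 1426).
  Combine with x ≡ 38 (mod 53): write x = 557 + 1426·t and require 557 + 1426·t ≡ 38 (mod 53), i.e. 1426·t ≡ 38 − 557 ≡ 11 (mod 53). Since 1426^(−1) ≡ 21 (mod 53) (1426 ≡ 48 (mod 53)), t ≡ 21·11 ≡ 19 (mod 53). So x ≡ 557 + 1426·19 = 27651 (mod 75578).
Unique solution in [0, 75578): x = 27651.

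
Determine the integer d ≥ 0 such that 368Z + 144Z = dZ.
In the PID Z, (a, b) is generated by gcd(a, b). Compute gcd(368, 144) with the extended Euclidean algorithm, tracking rows (r, s, t) with s·368 + t·144 = r:
  row A: (368, 1, 0)   [1·368 + 0·144 = 368]
  row B: (144, 0, 1)   [0·368 + 1·144 = 144]
  368 = 2·144 + 80   → row C = row A − 2·row B = (80, 1, −2)   [check: 1·368 − 2·144 = 80]
  144 = 1·80 + 64   → row D = row B − 1·row C = (64, −1, 3)   [check: −1·368 + 3·144 = 64]
  80 = 1·64 + 16   → row E = row C − 1·row D = (16, 2, −5)   [check: 2·368 − 5·144 = 16]
  64 = 4·16 + 0   → remainder 0, stop. gcd = 16 (last nonzero row E).
So gcd(368, 144) = 16, with Bézout identity 2·368 − 5·144 = 16. Containment (⊇): the Bézout identity exhibits 16 as an element of (368, 144), giving (16) ⊆ (368, 144). Containment (⊆): since 16 | 368 and 16 | 144 (368 = 16·23, 144 = 16·9), every Z-linear combination of 368 and 144 is divisible by 16, so (368, 144) ⊆ (16). Therefore (368, 144) = (16), d = 16.

Final answer: (368, 144) = (16); d = 16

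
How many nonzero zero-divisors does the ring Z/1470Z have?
Z/1470Z has 1133 nonzero zero-divisors

In Z/1470Z each nonzero element is either a unit (gcd with 1470 is 1) or a zero-divisor (gcd > 1). The number of units is φ(1470): factorise 1470 = 2 · 3 · 5 · 7^2, so φ(1470) = (2 − 1) · (3 − 1) · (5 − 1) · (7^2 − 7^1) = 1 · 2 · 4 · 42 = 336. The nonzero elements number 1470 − 1 = 1469. Hence the nonzero zero-divisors number 1469 − 336 = 1133.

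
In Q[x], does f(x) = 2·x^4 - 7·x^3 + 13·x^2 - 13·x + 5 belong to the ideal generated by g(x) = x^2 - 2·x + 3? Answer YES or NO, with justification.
NO

In Q[x] the ideal (g) consists of all multiples of g, so f ∈ (g) iff g | f, i.e. iff the remainder of f on division by g is 0. Divide f by g (g is monic, so eliminate the leading term of the running remainder at each step):
  leading term 2·x^4: subtract (2·x^2)·g(x) = 2·x^4 - 4·x^3 + 6·x^2, leaving -3·x^3 + 7·x^2 - 13·x + 5
  leading term -3·x^3: subtract (-3·x)·g(x) = -3·x^3 + 6·x^2 - 9·x, leaving x^2 - 4·x + 5
  leading term x^2: subtract (1)·g(x) = x^2 - 2·x + 3, leaving 2 - 2·x
The remainder r(x) = 2 - 2·x ≠ 0 (and deg r < deg g), so g ∤ f, i.e. f ∉ (g).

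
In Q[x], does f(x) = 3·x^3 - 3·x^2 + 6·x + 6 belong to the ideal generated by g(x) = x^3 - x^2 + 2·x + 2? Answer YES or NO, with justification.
In Q[x] the ideal (g) consists of all multiples of g, so f ∈ (g) iff g | f, i.e. iff the remainder of f on division by g is 0. Divide f by g (g is monic, so eliminate the leading term of the running remainder at each step):
  leading term 3·x^3: subtract (3)·g(x) = 3·x^3 - 3·x^2 + 6·x + 6, leaving 0
The remainder is 0, so f(x) = g(x) · h(x) with h(x) = 3. Hence g | f, i.e. f ∈ (g).

Final answer: YES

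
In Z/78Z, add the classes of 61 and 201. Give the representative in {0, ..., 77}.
28

Reduce the summands first: 201 ≡ 45 (mod 78), so 61 + 201 ≡ 61 + 45 (mod 78). 61 + 45 = 106; 106 = 1·78 + 28, so (61 + 201) mod 78 = 28.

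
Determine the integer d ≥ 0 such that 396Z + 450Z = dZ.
In the PID Z, (a, b) is generated by gcd(a, b). Compute gcd(450, 396) with the extended Euclidean algorithm, tracking rows (r, s, t) with s·450 + t·396 = r:
  row A: (450, 1, 0)   [1·450 + 0·396 = 450]
  row B: (396, 0, 1)   [0·450 + 1·396 = 396]
  450 = 1·396 + 54   → row C = row A − 1·row B = (54, 1, −1)   [check: 1·450 − 1·396 = 54]
  396 = 7·54 + 18   → row D = row B − 7·row C = (18, −7, 8)   [check: −7·450 + 8·396 = 18]
  54 = 3·18 + 0   → remainder 0, stop. gcd = 18 (last nonzero row D).
So gcd(396, 450) = 18, with Bézout identity −7·450 + 8·396 = 18. Containment (⊇): the Bézout identity exhibits 18 as an element of (396, 450), giving (18) ⊆ (396, 450). Containment (⊆): since 18 | 396 and 18 | 450 (396 = 18·22, 450 = 18·25), every Z-linear combination of 396 and 450 is divisible by 18, so (396, 450) ⊆ (18). Therefore (396, 450) = (18), d = 18.

Final answer: (396, 450) = (18); d = 18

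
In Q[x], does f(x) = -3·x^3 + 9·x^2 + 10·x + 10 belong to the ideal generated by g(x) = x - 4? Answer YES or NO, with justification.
In Q[x] the ideal (g) consists of all multiples of g, so f ∈ (g) iff g | f, i.e. iff the remainder of f on division by g is 0. Divide f by g (g is monic, so eliminate the leading term of the running remainder at each step):
  leading term -3·x^3: subtract (-3·x^2)·g(x) = -3·x^3 + 12·x^2, leaving -3·x^2 + 10·x + 10
  leading term -3·x^2: subtract (-3·x)·g(x) = -3·x^2 + 12·x, leaving 10 - 2·x
  leading term -2·x: subtract (-2)·g(x) = 8 - 2·x, leaving 2
The remainder r(x) = 2 ≠ 0 (and deg r < deg g), so g ∤ f, i.e. f ∉ (g).

Final answer: NO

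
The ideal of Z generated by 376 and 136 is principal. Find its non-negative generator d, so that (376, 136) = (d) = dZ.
(376, 136) = (8); d = 8

In the PID Z, (a, b) is generated by gcd(a, b). Compute gcd(376, 136) with the extended Euclidean algorithm, tracking rows (r, s, t) with s·376 + t·136 = r:
  row A: (376, 1, 0)   [1·376 + 0·136 = 376]
  row B: (136, 0, 1)   [0·376 + 1·136 = 136]
  376 = 2·136 + 104   → row C = row A − 2·row B = (104, 1, −2)   [check: 1·376 − 2·136 = 104]
  136 = 1·104 + 32   → row D = row B − 1·row C = (32, −1, 3)   [check: −1·376 + 3·136 = 32]
  104 = 3·32 + 8   → row E = row C − 3·row D = (8, 4, −11)   [check: 4·376 − 11·136 = 8]
  32 = 4·8 + 0   → remainder 0, stop. gcd = 8 (last nonzero row E).
So gcd(376, 136) = 8, with Bézout identity 4·376 − 11·136 = 8. Containment (⊇): the Bézout identity exhibits 8 as an element of (376, 136), giving (8) ⊆ (376, 136). Containment (⊆): since 8 | 376 and 8 | 136 (376 = 8·47, 136 = 8·17), every Z-linear combination of 376 and 136 is divisible by 8, so (376, 136) ⊆ (8). Therefore (376, 136) = (8), d = 8.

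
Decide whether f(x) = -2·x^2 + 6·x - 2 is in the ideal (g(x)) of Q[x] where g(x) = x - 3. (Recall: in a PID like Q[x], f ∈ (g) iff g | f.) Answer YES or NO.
In Q[x] the ideal (g) consists of all multiples of g, so f ∈ (g) iff g | f, i.e. iff the remainder of f on division by g is 0. Divide f by g (g is monic, so eliminate the leading term of the running remainder at each step):
  leading term -2·x^2: subtract (-2·x)·g(x) = -2·x^2 + 6·x, leaving -2
The remainder r(x) = -2 ≠ 0 (and deg r < deg g), so g ∤ f, i.e. f ∉ (g).

Final answer: NO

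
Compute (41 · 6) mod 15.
6

Reduce the factors first: 41 ≡ 11 (mod 15), so 41 · 6 ≡ 11 · 6 (mod 15). 11 · 6 = 66. Dividing by 15: 66 = 4·15 + 6. So (41 · 6) mod 15 = 6.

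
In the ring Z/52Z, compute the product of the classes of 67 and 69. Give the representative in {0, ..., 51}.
Reduce the factors first: 67 ≡ 15, 69 ≡ 17 (mod 52), so 67 · 69 ≡ 15 · 17 (mod 52). 15 · 17 = 255. Dividing by 52: 255 = 4·52 + 47. So (67 · 69) mod 52 = 47.

Final answer: 47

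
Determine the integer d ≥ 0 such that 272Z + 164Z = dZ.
(272, 164) = (4); d = 4

In the PID Z, (a, b) is generated by gcd(a, b). Compute gcd(272, 164) with the extended Euclidean algorithm, tracking rows (r, s, t) with s·272 + t·164 = r:
  row A: (272, 1, 0)   [1·272 + 0·164 = 272]
  row B: (164, 0, 1)   [0·272 + 1·164 = 164]
  272 = 1·164 + 108   → row C = row A − 1·row B = (108, 1, −1)   [check: 1·272 − 1·164 = 108]
  164 = 1·108 + 56   → row D = row B − 1·row C = (56, −1, 2)   [check: −1·272 + 2·164 = 56]
  108 = 1·56 + 52   → row E = row C − 1·row D = (52, 2, −3)   [check: 2·272 − 3·164 = 52]
  56 = 1·52 + 4   → row F = row D − 1·row E = (4, −3, 5)   [check: −3·272 + 5·164 = 4]
  52 = 13·4 + 0   → remainder 0, stop. gcd = 4 (last nonzero row F).
So gcd(272, 164) = 4, with Bézout identity −3·272 + 5·164 = 4. Containment (⊇): the Bézout identity exhibits 4 as an element of (272, 164), giving (4) ⊆ (272, 164). Containment (⊆): since 4 | 272 and 4 | 164 (272 = 4·68, 164 = 4·41), every Z-linear combination of 272 and 164 is divisible by 4, so (272, 164) ⊆ (4). Therefore (272, 164) = (4), d = 4.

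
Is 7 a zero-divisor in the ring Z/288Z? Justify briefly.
gcd(7, 288) = 1, so 7 is a unit in Z/288Z (it has a multiplicative inverse). A unit cannot be a zero-divisor: if 7·b ≡ 0 then multiplying both sides by 7^(−1) gives b ≡ 0. So 7 is not a zero-divisor.

Final answer: NO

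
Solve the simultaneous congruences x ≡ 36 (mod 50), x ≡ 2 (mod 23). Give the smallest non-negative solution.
x ≡ 186 (mod 1150); the representative in [0, 1150) is 186

The moduli 50, 23 are pairwise coprime, so by the CRT there is a unique solution mod 50·23 = 1150.
Solve by successive substitution. Start with x ≡ 36 (mod 50).
  Combine with x ≡ 2 (mod 23): write x = 36 + 50·t and require 36 + 50·t ≡ 2 (mod 23), i.e. 50·t ≡ 2 − 36 ≡ 12 (mod 23). Since 50^(−1) ≡ 6 (mod 23) (50 ≡ 4 (mod 23)), t ≡ 6·12 ≡ 3 (mod 23). So x ≡ 36 + 50·3 = 186 (mod 1150).
Unique solution in [0, 1150): x = 186.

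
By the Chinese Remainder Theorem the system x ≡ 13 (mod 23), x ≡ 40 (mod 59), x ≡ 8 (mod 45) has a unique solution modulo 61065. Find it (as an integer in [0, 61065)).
The moduli 23, 59, 45 are pairwise coprime, so by the CRT there is a unique solution mod 23·59·45 = 61065.
Solve by successive substitution. Start with x ≡ 13 (mod 23).
  Combine with x ≡ 40 (mod 59): write x = 13 + 23·t and require 13 + 23·t ≡ 40 (mod 59), i.e. 23·t ≡ 40 − 13 ≡ 27 (mod 59). Since 23^(−1) ≡ 18 (mod 59), t ≡ 18·27 ≡ 14 (mod 59). So x ≡ 13 + 23·14 = 335 (mod 1357).
  Combine with x ≡ 8 (mod 45): write x = 335 + 1357·t and require 335 + 1357·t ≡ 8 (mod 45), i.e. 1357·t ≡ 8 − 335 ≡ 33 (mod 45). Since 1357^(−1) ≡ 13 (mod 45) (1357 ≡ 7 (mod 45)), t ≡ 13·33 ≡ 24 (mod 45). So x ≡ 335 + 1357·24 = 32903 (mod 61065).
Unique solution in [0, 61065): x = 32903.

Final answer: x ≡ 32903 (mod 61065); the representative in [0, 61065) is 32903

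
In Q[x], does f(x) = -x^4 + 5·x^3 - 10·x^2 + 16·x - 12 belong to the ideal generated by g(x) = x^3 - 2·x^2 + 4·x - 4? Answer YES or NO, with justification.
YES

In Q[x] the ideal (g) consists of all multiples of g, so f ∈ (g) iff g | f, i.e. iff the remainder of f on division by g is 0. Divide f by g (g is monic, so eliminate the leading term of the running remainder at each step):
  leading term -x^4: subtract (-x)·g(x) = -x^4 + 2·x^3 - 4·x^2 + 4·x, leaving 3·x^3 - 6·x^2 + 12·x - 12
  leading term 3·x^3: subtract (3)·g(x) = 3·x^3 - 6·x^2 + 12·x - 12, leaving 0
The remainder is 0, so f(x) = g(x) · h(x) with h(x) = 3 - x. Hence g | f, i.e. f ∈ (g).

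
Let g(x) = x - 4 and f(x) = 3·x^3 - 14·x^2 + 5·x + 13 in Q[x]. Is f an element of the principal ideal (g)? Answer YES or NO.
In Q[x] the ideal (g) consists of all multiples of g, so f ∈ (g) iff g | f, i.e. iff the remainder of f on division by g is 0. Divide f by g (g is monic, so eliminate the leading term of the running remainder at each step):
  leading term 3·x^3: subtract (3·x^2)·g(x) = 3·x^3 - 12·x^2, leaving -2·x^2 + 5·x + 13
  leading term -2·x^2: subtract (-2·x)·g(x) = -2·x^2 + 8·x, leaving 13 - 3·x
  leading term -3·x: subtract (-3)·g(x) = 12 - 3·x, leaving 1
The remainder r(x) = 1 ≠ 0 (and deg r < deg g), so g ∤ f, i.e. f ∉ (g).

Final answer: NO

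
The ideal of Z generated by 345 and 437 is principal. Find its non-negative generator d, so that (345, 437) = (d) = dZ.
In the PID Z, (a, b) is generated by gcd(a, b). Compute gcd(437, 345) with the extended Euclidean algorithm, tracking rows (r, s, t) with s·437 + t·345 = r:
  row A: (437, 1, 0)   [1·437 + 0·345 = 437]
  row B: (345, 0, 1)   [0·437 + 1·345 = 345]
  437 = 1·345 + 92   → row C = row A − 1·row B = (92, 1, −1)   [check: 1·437 − 1·345 = 92]
  345 = 3·92 + 69   → row D = row B − 3·row C = (69, −3, 4)   [check: −3·437 + 4·345 = 69]
  92 = 1·69 + 23   → row E = row C − 1·row D = (23, 4, −5)   [check: 4·437 − 5·345 = 23]
  69 = 3·23 + 0   → remainder 0, stop. gcd = 23 (last nonzero row E).
So gcd(345, 437) = 23, with Bézout identity 4·437 − 5·345 = 23. Containment (⊇): the Bézout identity exhibits 23 as an element of (345, 437), giving (23) ⊆ (345, 437). Containment (⊆): since 23 | 345 and 23 | 437 (345 = 23·15, 437 = 23·19), every Z-linear combination of 345 and 437 is divisible by 23, so (345, 437) ⊆ (23). Therefore (345, 437) = (23), d = 23.

Final answer: (345, 437) = (23); d = 23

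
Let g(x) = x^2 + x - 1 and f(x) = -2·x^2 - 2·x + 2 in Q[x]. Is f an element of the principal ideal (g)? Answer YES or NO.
YES

In Q[x] the ideal (g) consists of all multiples of g, so f ∈ (g) iff g | f, i.e. iff the remainder of f on division by g is 0. Divide f by g (g is monic, so eliminate the leading term of the running remainder at each step):
  leading term -2·x^2: subtract (-2)·g(x) = -2·x^2 - 2·x + 2, leaving 0
The remainder is 0, so f(x) = g(x) · h(x) with h(x) = -2. Hence g | f, i.e. f ∈ (g).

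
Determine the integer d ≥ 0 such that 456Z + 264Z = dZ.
(456, 264) = (24); d = 24

In the PID Z, (a, b) is generated by gcd(a, b). Compute gcd(456, 264) with the extended Euclidean algorithm, tracking rows (r, s, t) with s·456 + t·264 = r:
  row A: (456, 1, 0)   [1·456 + 0·264 = 456]
  row B: (264, 0, 1)   [0·456 + 1·264 = 264]
  456 = 1·264 + 192   → row C = row A − 1·row B = (192, 1, −1)   [check: 1·456 − 1·264 = 192]
  264 = 1·192 + 72   → row D = row B − 1·row C = (72, −1, 2)   [check: −1·456 + 2·264 = 72]
  192 = 2·72 + 48   → row E = row C − 2·row D = (48, 3, −5)   [check: 3·456 − 5·264 = 48]
  72 = 1·48 + 24   → row F = row D − 1·row E = (24, −4, 7)   [check: −4·456 + 7·264 = 24]
  48 = 2·24 + 0   → remainder 0, stop. gcd = 24 (last nonzero row F).
So gcd(456, 264) = 24, with Bézout identity −4·456 + 7·264 = 24. Containment (⊇): the Bézout identity exhibits 24 as an element of (456, 264), giving (24) ⊆ (456, 264). Containment (⊆): since 24 | 456 and 24 | 264 (456 = 24·19, 264 = 24·11), every Z-linear combination of 456 and 264 is divisible by 24, so (456, 264) ⊆ (24). Therefore (456, 264) = (24), d = 24.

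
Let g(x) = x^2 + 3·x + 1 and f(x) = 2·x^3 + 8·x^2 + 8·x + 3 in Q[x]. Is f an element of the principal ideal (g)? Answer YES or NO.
NO

In Q[x] the ideal (g) consists of all multiples of g, so f ∈ (g) iff g | f, i.e. iff the remainder of f on division by g is 0. Divide f by g (g is monic, so eliminate the leading term of the running remainder at each step):
  leading term 2·x^3: subtract (2·x)·g(x) = 2·x^3 + 6·x^2 + 2·x, leaving 2·x^2 + 6·x + 3
  leading term 2·x^2: subtract (2)·g(x) = 2·x^2 + 6·x + 2, leaving 1
The remainder r(x) = 1 ≠ 0 (and deg r < deg g), so g ∤ f, i.e. f ∉ (g).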